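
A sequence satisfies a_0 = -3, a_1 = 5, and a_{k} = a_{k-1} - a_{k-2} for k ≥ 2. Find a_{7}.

The ordinary generating function has denominator 1 - x + x^2.
Iterating the recurrence: a_0,…,a_{7} = -3, 5, 8, 3, -5, -8, -3, 5.

5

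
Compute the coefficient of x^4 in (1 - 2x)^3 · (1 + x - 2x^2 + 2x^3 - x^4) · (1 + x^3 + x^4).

(1 - 2x)^3 has coefficients 1,-6,12,-8 for degrees 0…3.
(1 + x - 2x^2 + 2x^3 - x^4) has coefficients 1,1,-2,2,-1 for degrees 0…4.
Finally multiplying by (1 + x^3 + x^4), the product of all factors after the first has coefficients 1,1,-2,3,1 for degrees 0…4.
[x^4] = 1·1 − 6·3 + 12·(-2) − 8·1 = -49.

-49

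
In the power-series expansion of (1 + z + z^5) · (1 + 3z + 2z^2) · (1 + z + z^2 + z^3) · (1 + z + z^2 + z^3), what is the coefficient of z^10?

(1 + z + z^5) has coefficients 1,1,0,0,0,1 for degrees 0…5.
(1 + 3z + 2z^2) has coefficients 1,3,2,0,0,0,0,0,0,0,0 for degrees 0…10.
Multiplying by (1 + z + z^2 + z^3) gives running coefficients 1,4,6,6,5,2,0,0,0,0,0 for degrees 0…10.
Finally multiplying by (1 + z + z^2 + z^3), the product of all factors after the first has coefficients 1,5,11,17,21,19,13,7,2,0,0 for degrees 0…10.
[z^10] = 1·0 + 1·0 + 1·19 = 19.

19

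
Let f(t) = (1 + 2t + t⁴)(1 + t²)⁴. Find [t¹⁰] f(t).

(1 + 2t + t⁴) has coefficients 1,2,0,0,1 for degrees 0…4.
(1 + t²)⁴ has coefficients 1,0,4,0,6,0,4,0,1,0,0 for degrees 0…10.
[t¹⁰] = 1·0 + 2·0 + 1·4 = 4.

4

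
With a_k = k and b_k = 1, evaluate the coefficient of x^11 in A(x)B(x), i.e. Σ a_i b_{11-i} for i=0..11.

66

Write out a_i and b_{11-i} for i = 0,…,11 and sum the products.
Σ = 0·1 + 1·1 + 2·1 + 3·1 + 4·1 + 5·1 + 6·1 + 7·1 + 8·1 + 9·1 + 10·1 + 11·1 = 66.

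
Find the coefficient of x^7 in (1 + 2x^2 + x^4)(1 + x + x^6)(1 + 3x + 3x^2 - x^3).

5

(1 + 2x^2 + x^4) has coefficients 1,0,2,0,1 for degrees 0…4.
(1 + x + x^6) has coefficients 1,1,0,0,0,0,1,0 for degrees 0…7.
Finally multiplying by (1 + 3x + 3x^2 - x^3), the product of all factors after the first has coefficients 1,4,6,2,-1,0,1,3 for degrees 0…7.
[x^7] = 1·3 + 2·0 + 1·2 = 5.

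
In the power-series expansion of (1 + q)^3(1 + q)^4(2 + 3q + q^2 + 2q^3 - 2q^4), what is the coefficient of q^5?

(1 + q)^3 has coefficients 1,3,3,1 for degrees 0…3.
(1 + q)^4 has coefficients 1,4,6,4,1,0 for degrees 0…5.
Finally multiplying by (2 + 3q + q^2 + 2q^3 - 2q^4), the product of all factors after the first has coefficients 2,11,25,32,26,11 for degrees 0…5.
[q^5] = 1·11 + 3·26 + 3·32 + 1·25 = 210.

210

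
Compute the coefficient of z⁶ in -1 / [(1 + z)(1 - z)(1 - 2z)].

Partial fractions give a closed form: a_n = (-1/6)·(-1)^n + (1/2)·1^n + (-4/3)·2^n.
At n = 6: a_6 = -85.

-85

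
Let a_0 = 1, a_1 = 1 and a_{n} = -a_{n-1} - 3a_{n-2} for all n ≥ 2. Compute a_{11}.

The ordinary generating function has denominator 1 + x + 3x^2.
Iterating the recurrence: a_0,…,a_{11} = 1, 1, -4, 1, 11, -14, -19, 61, -4, -179, 191, 346.

346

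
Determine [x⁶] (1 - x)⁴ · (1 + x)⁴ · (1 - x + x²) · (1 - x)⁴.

(1 - x)⁴ has coefficients 1,-4,6,-4,1 for degrees 0…4.
(1 + x)⁴ has coefficients 1,4,6,4,1,0,0 for degrees 0…6.
Multiplying by (1 - x + x²) gives running coefficients 1,3,3,2,3,3,1 for degrees 0…6.
Finally multiplying by (1 - x)⁴, the product of all factors after the first has coefficients 1,-1,-3,4,2,-6,2 for degrees 0…6.
[x⁶] = 1·2 − 4·(-6) + 6·2 − 4·4 + 1·(-3) = 19.

19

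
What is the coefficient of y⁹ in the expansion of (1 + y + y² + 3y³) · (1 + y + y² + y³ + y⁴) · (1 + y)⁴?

(1 + y + y² + 3y³) has coefficients 1,1,1,3 for degrees 0…3.
(1 + y + y² + y³ + y⁴) has coefficients 1,1,1,1,1,0,0,0,0,0 for degrees 0…9.
Finally multiplying by (1 + y)⁴, the product of all factors after the first has coefficients 1,5,11,15,16,15,11,5,1,0 for degrees 0…9.
[y⁹] = 1·0 + 1·1 + 1·5 + 3·11 = 39.

39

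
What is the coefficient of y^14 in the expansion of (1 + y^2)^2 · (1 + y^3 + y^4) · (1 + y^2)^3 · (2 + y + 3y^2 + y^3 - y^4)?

12

(1 + y^2)^2 has coefficients 1,0,2,0,1 for degrees 0…4.
(1 + y^3 + y^4) has coefficients 1,0,0,1,1,0,0,0,0,0,0,0,0,0,0 for degrees 0…14.
Multiplying by (1 + y^2)^3 gives running coefficients 1,0,3,1,4,3,4,3,3,1,1,0,0,0,0 for degrees 0…14.
Finally multiplying by (2 + y + 3y^2 + y^3 - y^4), the product of all factors after the first has coefficients 2,1,9,6,17,16,21,22,20,15,11,4,1,0,-1 for degrees 0…14.
[y^14] = 1·(-1) + 2·1 + 1·11 = 12.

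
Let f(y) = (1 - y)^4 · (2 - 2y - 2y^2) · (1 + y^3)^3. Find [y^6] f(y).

-32

(1 - y)^4 has coefficients 1,-4,6,-4,1 for degrees 0…4.
(2 - 2y - 2y^2) has coefficients 2,-2,-2,0,0,0,0 for degrees 0…6.
Finally multiplying by (1 + y^3)^3, the product of all factors after the first has coefficients 2,-2,-2,6,-6,-6,6 for degrees 0…6.
[y^6] = 1·6 − 4·(-6) + 6·(-6) − 4·6 + 1·(-2) = -32.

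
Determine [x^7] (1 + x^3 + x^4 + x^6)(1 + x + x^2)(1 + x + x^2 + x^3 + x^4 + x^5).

(1 + x^3 + x^4 + x^6) has coefficients 1,0,0,1,1,0,1 for degrees 0…6.
(1 + x + x^2) has coefficients 1,1,1,0,0,0,0,0 for degrees 0…7.
Finally multiplying by (1 + x + x^2 + x^3 + x^4 + x^5), the product of all factors after the first has coefficients 1,2,3,3,3,3,2,1 for degrees 0…7.
[x^7] = 1·1 + 1·3 + 1·3 + 1·2 = 9.

9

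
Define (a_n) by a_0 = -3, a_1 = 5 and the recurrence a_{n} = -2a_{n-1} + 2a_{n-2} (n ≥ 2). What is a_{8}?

The ordinary generating function has denominator 1 + 2x - 2x^2.
Iterating the recurrence: a_0,…,a_{8} = -3, 5, -16, 42, -116, 316, -864, 2360, -6448.

-6448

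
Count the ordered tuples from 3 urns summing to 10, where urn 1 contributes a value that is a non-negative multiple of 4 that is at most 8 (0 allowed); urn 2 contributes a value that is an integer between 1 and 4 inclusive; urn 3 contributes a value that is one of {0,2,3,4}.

The generating function for the choices is (1 + q^4 + q^8)·(q + q^2 + q^3 + q^4)·(1 + q^2 + q^3 + q^4); the count is [q^10].
(1 + q^4 + q^8) has coefficients 1,0,0,0,1,0,0,0,1 for degrees 0…8.
(q + q^2 + q^3 + q^4) has coefficients 0,1,1,1,1,0,0,0,0,0,0 for degrees 0…10.
Finally multiplying by (1 + q^2 + q^3 + q^4), the product of all factors after the first has coefficients 0,1,1,2,3,3,3,2,1,0,0 for degrees 0…10.
[q^10] = 1·0 + 1·3 + 1·1 = 4.

4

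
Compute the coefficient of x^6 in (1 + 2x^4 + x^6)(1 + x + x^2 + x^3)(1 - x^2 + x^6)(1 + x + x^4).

(1 + 2x^4 + x^6) has coefficients 1,0,0,0,2,0,1 for degrees 0…6.
(1 + x + x^2 + x^3) has coefficients 1,1,1,1,0,0,0 for degrees 0…6.
Multiplying by (1 - x^2 + x^6) gives running coefficients 1,1,0,0,-1,-1,1 for degrees 0…6.
Finally multiplying by (1 + x + x^4), the product of all factors after the first has coefficients 1,2,1,0,0,-1,0 for degrees 0…6.
[x^6] = 1·0 + 2·1 + 1·1 = 3.

3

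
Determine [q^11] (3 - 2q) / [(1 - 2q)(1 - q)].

Partial fractions give a closed form: a_n = (4)·2^n + (-1)·1^n.
At n = 11: a_11 = 8191.

8191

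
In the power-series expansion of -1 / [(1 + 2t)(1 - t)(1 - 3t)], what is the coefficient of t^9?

Partial fractions give a closed form: a_n = (-4/15)·(-2)^n + (1/6)·1^n + (-9/10)·3^n.
At n = 9: a_9 = -17578.

-17578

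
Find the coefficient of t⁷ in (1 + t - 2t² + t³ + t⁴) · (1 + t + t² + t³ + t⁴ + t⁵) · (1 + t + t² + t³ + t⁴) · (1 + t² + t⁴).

(1 + t - 2t² + t³ + t⁴) has coefficients 1,1,-2,1,1 for degrees 0…4.
(1 + t + t² + t³ + t⁴ + t⁵) has coefficients 1,1,1,1,1,1,0,0 for degrees 0…7.
Multiplying by (1 + t + t² + t³ + t⁴) gives running coefficients 1,2,3,4,5,5,4,3 for degrees 0…7.
Finally multiplying by (1 + t² + t⁴), the product of all factors after the first has coefficients 1,2,4,6,9,11,12,12 for degrees 0…7.
[t⁷] = 1·12 + 1·12 − 2·11 + 1·9 + 1·6 = 17.

17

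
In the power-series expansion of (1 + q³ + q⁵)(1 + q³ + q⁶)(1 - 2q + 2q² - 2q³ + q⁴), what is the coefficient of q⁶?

-4

(1 + q³ + q⁵) has coefficients 1,0,0,1,0,1 for degrees 0…5.
(1 + q³ + q⁶) has coefficients 1,0,0,1,0,0,1 for degrees 0…6.
Finally multiplying by (1 - 2q + 2q² - 2q³ + q⁴), the product of all factors after the first has coefficients 1,-2,2,-1,-1,2,-1 for degrees 0…6.
[q⁶] = 1·(-1) + 1·(-1) + 1·(-2) = -4.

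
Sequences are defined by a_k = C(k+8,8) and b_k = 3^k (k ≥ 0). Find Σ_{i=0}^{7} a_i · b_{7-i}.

This is [x^7] in the product of the two ordinary generating functions.
Σ = 1·2187 + 9·729 + 45·243 + 165·81 + 495·27 + 1287·9 + 3003·3 + 6435·1 = 73440.

73440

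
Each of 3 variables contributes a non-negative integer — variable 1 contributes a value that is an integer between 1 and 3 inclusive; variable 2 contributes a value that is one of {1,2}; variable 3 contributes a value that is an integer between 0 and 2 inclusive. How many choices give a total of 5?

5

The generating function for the choices is (y + y^2 + y^3)·(y + y^2)·(1 + y + y^2); the count is [y^5].
(y + y^2 + y^3) has coefficients 0,1,1,1 for degrees 0…3.
(y + y^2) has coefficients 0,1,1,0,0,0 for degrees 0…5.
Finally multiplying by (1 + y + y^2), the product of all factors after the first has coefficients 0,1,2,2,1,0 for degrees 0…5.
[y^5] = 1·1 + 1·2 + 1·2 = 5.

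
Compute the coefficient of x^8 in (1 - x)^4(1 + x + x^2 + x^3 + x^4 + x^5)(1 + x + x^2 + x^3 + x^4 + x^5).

-2

(1 - x)^4 has coefficients 1,-4,6,-4,1 for degrees 0…4.
(1 + x + x^2 + x^3 + x^4 + x^5) has coefficients 1,1,1,1,1,1,0,0,0 for degrees 0…8.
Finally multiplying by (1 + x + x^2 + x^3 + x^4 + x^5), the product of all factors after the first has coefficients 1,2,3,4,5,6,5,4,3 for degrees 0…8.
[x^8] = 1·3 − 4·4 + 6·5 − 4·6 + 1·5 = -2.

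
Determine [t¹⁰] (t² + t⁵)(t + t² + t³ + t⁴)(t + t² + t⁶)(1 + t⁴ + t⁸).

5

(t² + t⁵) has coefficients 0,0,1,0,0,1 for degrees 0…5.
(t + t² + t³ + t⁴) has coefficients 0,1,1,1,1,0,0,0,0,0,0 for degrees 0…10.
Multiplying by (t + t² + t⁶) gives running coefficients 0,0,1,2,2,2,1,1,1,1,1 for degrees 0…10.
Finally multiplying by (1 + t⁴ + t⁸), the product of all factors after the first has coefficients 0,0,1,2,2,2,2,3,3,3,3 for degrees 0…10.
[t¹⁰] = 1·3 + 1·2 = 5.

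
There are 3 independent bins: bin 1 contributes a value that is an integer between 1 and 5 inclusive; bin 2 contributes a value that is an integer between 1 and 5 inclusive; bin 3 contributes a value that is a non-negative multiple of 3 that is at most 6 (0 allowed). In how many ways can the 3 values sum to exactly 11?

7

The generating function for the choices is (q + q² + q³ + q⁴ + q⁵)·(q + q² + q³ + q⁴ + q⁵)·(1 + q³ + q⁶); the count is [q¹¹].
(q + q² + q³ + q⁴ + q⁵) has coefficients 0,1,1,1,1,1 for degrees 0…5.
(q + q² + q³ + q⁴ + q⁵) has coefficients 0,1,1,1,1,1,0,0,0,0,0,0 for degrees 0…11.
Finally multiplying by (1 + q³ + q⁶), the product of all factors after the first has coefficients 0,1,1,1,2,2,1,2,2,1,1,1 for degrees 0…11.
[q¹¹] = 1·1 + 1·1 + 1·2 + 1·2 + 1·1 = 7.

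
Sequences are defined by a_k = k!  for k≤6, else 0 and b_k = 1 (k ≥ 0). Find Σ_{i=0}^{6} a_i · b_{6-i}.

The convolution is the x^6 coefficient of A(x)B(x).
Σ = 1·1 + 1·1 + 2·1 + 6·1 + 24·1 + 120·1 + 720·1 = 874.

874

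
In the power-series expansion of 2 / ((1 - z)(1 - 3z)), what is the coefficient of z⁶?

2186

Partial fractions give a closed form: a_n = (-1)·1^n + (3)·3^n.
At n = 6: a_6 = 2186.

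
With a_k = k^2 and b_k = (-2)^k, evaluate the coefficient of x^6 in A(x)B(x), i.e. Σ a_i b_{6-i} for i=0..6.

This is [x^6] in the product of the two ordinary generating functions.
Σ = 0·64 + 1·(-32) + 4·16 + 9·(-8) + 16·4 + 25·(-2) + 36·1 = 10.

10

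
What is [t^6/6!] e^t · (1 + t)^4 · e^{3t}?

The EGF product rule gives c_6 = Σ_{k_1+k_2+k_3=6} C(6; k_1,k_2,k_3) · ∏ g_i(k_i), where e^t gives (1)^k; (1+t)^4 gives the falling factorial (4)_k; e^{3t} gives (3)^k.
g_1(k) for k = 0…6: 1, 1, 1, 1, 1, 1, 1.
g_2(k) for k = 0…6: 1, 4, 12, 24, 24, 0, 0.
g_3(k) for k = 0…6: 1, 3, 9, 27, 81, 243, 729.
First combine the last two factors: h(k) = Σ_j C(k,j)·g_2(j)·g_3(k−j) for k = 0…6: 1, 7, 45, 267, 1473, 7623, 37341.
c_6 = Σ_k C(6,k)·g_1(k)·h(6−k) = 1·1·37341 + 6·1·7623 + 15·1·1473 + 20·1·267 + 15·1·45 + 6·1·7 + 1·1·1 = 37341 + 45738 + 22095 + 5340 + 675 + 42 + 1 = 111232.

111232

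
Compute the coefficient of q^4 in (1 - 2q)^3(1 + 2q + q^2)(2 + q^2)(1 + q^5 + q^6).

-7

(1 - 2q)^3 has coefficients 1,-6,12,-8 for degrees 0…3.
(1 + 2q + q^2) has coefficients 1,2,1,0,0 for degrees 0…4.
Multiplying by (2 + q^2) gives running coefficients 2,4,3,2,1 for degrees 0…4.
Finally multiplying by (1 + q^5 + q^6), the product of all factors after the first has coefficients 2,4,3,2,1 for degrees 0…4.
[q^4] = 1·1 − 6·2 + 12·3 − 8·4 = -7.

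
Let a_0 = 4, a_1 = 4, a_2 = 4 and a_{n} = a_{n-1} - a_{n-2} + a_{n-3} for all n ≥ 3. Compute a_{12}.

4

The ordinary generating function has denominator 1 - y + y^2 - y^3.
Iterating the recurrence: a_0,…,a_{12} = 4, 4, 4, 4, 4, 4, 4, 4, 4, 4, 4, 4, 4.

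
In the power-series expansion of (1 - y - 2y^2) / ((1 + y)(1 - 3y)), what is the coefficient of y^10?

The denominator gives the recurrence a_n = 2a_(n−1) + 3a_(n−2) for n ≥ 3; the numerator fixes a_0 = 1, a_1 = 1, a_2 = 3.
Iterating: 1, 1, 3, 9, 27, 81, 243, 729, 2187, 6561, 19683, so a_10 = 19683.

19683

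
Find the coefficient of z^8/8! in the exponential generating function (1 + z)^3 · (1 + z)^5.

The EGF product rule gives c_8 = Σ_{k_1+k_2=8} C(8; k_1,k_2) · ∏ g_i(k_i), where (1+z)^3 gives the falling factorial (3)_k; (1+z)^5 gives the falling factorial (5)_k.
g_1(k) for k = 0…8: 1, 3, 6, 6, 0, 0, 0, 0, 0.
g_2(k) for k = 0…8: 1, 5, 20, 60, 120, 120, 0, 0, 0.
c_8 = Σ_k C(8,k)·g_1(k)·g_2(8−k) = 56·6·120 = 40320.

40320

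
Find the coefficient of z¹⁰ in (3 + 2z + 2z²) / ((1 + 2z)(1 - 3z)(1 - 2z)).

409247

The denominator gives the recurrence a_n = 3a_(n−1) + 4a_(n−2) − 12a_(n−3) for n ≥ 3; the numerator fixes a_0 = 3, a_1 = 11, a_2 = 47.
Iterating: 3, 11, 47, 149, 503, 1541, 4847, 14669, 44903, 135221, 409247, so a_10 = 409247.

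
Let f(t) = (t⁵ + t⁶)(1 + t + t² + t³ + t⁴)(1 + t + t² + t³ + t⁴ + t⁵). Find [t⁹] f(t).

(t⁵ + t⁶) has coefficients 0,0,0,0,0,1,1 for degrees 0…6.
(1 + t + t² + t³ + t⁴) has coefficients 1,1,1,1,1,0,0,0,0,0 for degrees 0…9.
Finally multiplying by (1 + t + t² + t³ + t⁴ + t⁵), the product of all factors after the first has coefficients 1,2,3,4,5,5,4,3,2,1 for degrees 0…9.
[t⁹] = 1·5 + 1·4 = 9.

9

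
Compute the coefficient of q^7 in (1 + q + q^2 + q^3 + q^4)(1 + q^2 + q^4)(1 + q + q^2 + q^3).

8

(1 + q + q^2 + q^3 + q^4) has coefficients 1,1,1,1,1 for degrees 0…4.
(1 + q^2 + q^4) has coefficients 1,0,1,0,1,0,0,0 for degrees 0…7.
Finally multiplying by (1 + q + q^2 + q^3), the product of all factors after the first has coefficients 1,1,2,2,2,2,1,1 for degrees 0…7.
[q^7] = 1·1 + 1·1 + 1·2 + 1·2 + 1·2 = 8.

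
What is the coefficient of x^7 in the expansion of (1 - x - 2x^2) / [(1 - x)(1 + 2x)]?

-86

The denominator gives the recurrence a_n = −a_(n−1) + 2a_(n−2) for n ≥ 3; the numerator fixes a_0 = 1, a_1 = -2, a_2 = 2.
Iterating: 1, -2, 2, -6, 10, -22, 42, -86, so a_7 = -86.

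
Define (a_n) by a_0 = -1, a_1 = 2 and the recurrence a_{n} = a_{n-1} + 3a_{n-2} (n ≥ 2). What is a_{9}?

365

The ordinary generating function has denominator 1 - z - 3z^2.
Iterating the recurrence: a_0,…,a_{9} = -1, 2, -1, 5, 2, 17, 23, 74, 143, 365.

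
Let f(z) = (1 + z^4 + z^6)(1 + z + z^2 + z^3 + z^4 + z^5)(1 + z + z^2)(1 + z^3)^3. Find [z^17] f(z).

18

(1 + z^4 + z^6) has coefficients 1,0,0,0,1,0,1 for degrees 0…6.
(1 + z + z^2 + z^3 + z^4 + z^5) has coefficients 1,1,1,1,1,1,0,0,0,0,0,0,0,0,0,0,0,0 for degrees 0…17.
Multiplying by (1 + z + z^2) gives running coefficients 1,2,3,3,3,3,2,1,0,0,0,0,0,0,0,0,0,0 for degrees 0…17.
Finally multiplying by (1 + z^3)^3, the product of all factors after the first has coefficients 1,2,3,6,9,12,14,16,18,16,14,12,9,6,3,2,1,0 for degrees 0…17.
[z^17] = 1·0 + 1·6 + 1·12 = 18.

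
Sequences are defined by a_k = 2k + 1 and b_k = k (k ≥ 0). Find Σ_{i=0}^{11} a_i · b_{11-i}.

The convolution is the x^11 coefficient of A(x)B(x).
Σ = 1·11 + 3·10 + 5·9 + 7·8 + 9·7 + 11·6 + 13·5 + 15·4 + 17·3 + 19·2 + 21·1 + 23·0 = 506.

506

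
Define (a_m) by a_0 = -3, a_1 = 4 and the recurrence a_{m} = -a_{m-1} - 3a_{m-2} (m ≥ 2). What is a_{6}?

-55

The ordinary generating function has denominator 1 + x + 3x^2.
Iterating the recurrence: a_0,…,a_{6} = -3, 4, 5, -17, 2, 49, -55.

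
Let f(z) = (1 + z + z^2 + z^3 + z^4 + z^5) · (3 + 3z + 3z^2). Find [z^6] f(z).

6

(1 + z + z^2 + z^3 + z^4 + z^5) has coefficients 1,1,1,1,1,1 for degrees 0…5.
(3 + 3z + 3z^2) has coefficients 3,3,3,0,0,0,0 for degrees 0…6.
[z^6] = 1·0 + 1·0 + 1·0 + 1·0 + 1·3 + 1·3 = 6.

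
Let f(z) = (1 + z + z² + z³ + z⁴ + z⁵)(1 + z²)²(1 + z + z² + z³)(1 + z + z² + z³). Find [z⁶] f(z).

47

(1 + z + z² + z³ + z⁴ + z⁵) has coefficients 1,1,1,1,1,1 for degrees 0…5.
(1 + z²)² has coefficients 1,0,2,0,1,0,0 for degrees 0…6.
Multiplying by (1 + z + z² + z³) gives running coefficients 1,1,3,3,3,3,1 for degrees 0…6.
Finally multiplying by (1 + z + z² + z³), the product of all factors after the first has coefficients 1,2,5,8,10,12,10 for degrees 0…6.
[z⁶] = 1·10 + 1·12 + 1·10 + 1·8 + 1·5 + 1·2 = 47.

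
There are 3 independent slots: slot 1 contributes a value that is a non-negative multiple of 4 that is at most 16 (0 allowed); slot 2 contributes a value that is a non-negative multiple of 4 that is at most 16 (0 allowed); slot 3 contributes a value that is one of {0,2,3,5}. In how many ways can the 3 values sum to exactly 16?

The generating function for the choices is (1 + z⁴ + z⁸ + z¹² + z¹⁶)·(1 + z⁴ + z⁸ + z¹² + z¹⁶)·(1 + z² + z³ + z⁵); the count is [z¹⁶].
(1 + z⁴ + z⁸ + z¹² + z¹⁶) has coefficients 1,0,0,0,1,0,0,0,1,0,0,0,1,0,0,0,1 for degrees 0…16.
(1 + z⁴ + z⁸ + z¹² + z¹⁶) has coefficients 1,0,0,0,1,0,0,0,1,0,0,0,1,0,0,0,1 for degrees 0…16.
Finally multiplying by (1 + z² + z³ + z⁵), the product of all factors after the first has coefficients 1,0,1,1,1,1,1,1,1,1,1,1,1,1,1,1,1 for degrees 0…16.
[z¹⁶] = 1·1 + 1·1 + 1·1 + 1·1 + 1·1 = 5.

5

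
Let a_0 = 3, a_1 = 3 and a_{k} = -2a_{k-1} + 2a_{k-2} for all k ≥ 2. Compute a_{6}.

The ordinary generating function has denominator 1 + 2y - 2y^2.
Iterating the recurrence: a_0,…,a_{6} = 3, 3, 0, 6, -12, 36, -96.

-96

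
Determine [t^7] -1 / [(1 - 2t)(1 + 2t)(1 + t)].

85

The denominator gives the recurrence a_n = −a_(n−1) + 4a_(n−2) + 4a_(n−3) for n ≥ 3; the numerator fixes a_0 = -1, a_1 = 1, a_2 = -5.
Iterating: -1, 1, -5, 5, -21, 21, -85, 85, so a_7 = 85.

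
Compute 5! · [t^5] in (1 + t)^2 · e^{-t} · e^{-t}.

-32

The EGF product rule gives c_5 = Σ_{k_1+k_2+k_3=5} C(5; k_1,k_2,k_3) · ∏ g_i(k_i), where (1+t)^2 gives the falling factorial (2)_k; e^{-t} gives (-1)^k; e^{-t} gives (-1)^k.
g_1(k) for k = 0…5: 1, 2, 2, 0, 0, 0.
g_2(k) for k = 0…5: 1, -1, 1, -1, 1, -1.
g_3(k) for k = 0…5: 1, -1, 1, -1, 1, -1.
First combine the last two factors: h(k) = Σ_j C(k,j)·g_2(j)·g_3(k−j) for k = 0…5: 1, -2, 4, -8, 16, -32.
c_5 = Σ_k C(5,k)·g_1(k)·h(5−k) = 1·1·(-32) + 5·2·16 + 10·2·(-8) = −32 + 160 − 160 = -32.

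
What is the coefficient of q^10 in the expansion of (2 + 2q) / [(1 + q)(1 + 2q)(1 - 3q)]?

Partial fractions give a closed form: a_n = (4/5)·(-2)^n + (6/5)·3^n.
At n = 10: a_10 = 71678.

71678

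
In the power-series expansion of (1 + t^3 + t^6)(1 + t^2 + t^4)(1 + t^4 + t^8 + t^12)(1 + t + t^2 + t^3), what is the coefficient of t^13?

(1 + t^3 + t^6) has coefficients 1,0,0,1,0,0,1 for degrees 0…6.
(1 + t^2 + t^4) has coefficients 1,0,1,0,1,0,0,0,0,0,0,0,0,0 for degrees 0…13.
Multiplying by (1 + t^4 + t^8 + t^12) gives running coefficients 1,0,1,0,2,0,1,0,2,0,1,0,2,0 for degrees 0…13.
Finally multiplying by (1 + t + t^2 + t^3), the product of all factors after the first has coefficients 1,1,2,2,3,3,3,3,3,3,3,3,3,3 for degrees 0…13.
[t^13] = 1·3 + 1·3 + 1·3 = 9.

9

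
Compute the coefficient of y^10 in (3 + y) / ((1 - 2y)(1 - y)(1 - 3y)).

871401

Partial fractions give a closed form: a_n = (-14)·2^n + (2)·1^n + (15)·3^n.
At n = 10: a_10 = 871401.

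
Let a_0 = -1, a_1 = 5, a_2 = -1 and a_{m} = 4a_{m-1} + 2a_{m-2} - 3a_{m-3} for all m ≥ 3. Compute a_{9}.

32025

The ordinary generating function has denominator 1 - 4y - 2y^2 + 3y^3.
Iterating the recurrence: a_0,…,a_{9} = -1, 5, -1, 9, 19, 97, 399, 1733, 7439, 32025.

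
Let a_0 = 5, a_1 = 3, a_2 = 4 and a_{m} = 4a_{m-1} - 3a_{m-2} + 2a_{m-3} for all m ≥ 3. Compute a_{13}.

The ordinary generating function has denominator 1 - 4x + 3x^2 - 2x^3.
Iterating the recurrence: a_0,…,a_{13} = 5, 3, 4, 17, 62, 205, 668, 2181, 7130, 23313, 76224, 249217, 814822, 2664085.

2664085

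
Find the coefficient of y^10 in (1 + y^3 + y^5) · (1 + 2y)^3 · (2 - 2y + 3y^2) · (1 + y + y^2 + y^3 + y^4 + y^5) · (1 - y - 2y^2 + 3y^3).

(1 + y^3 + y^5) has coefficients 1,0,0,1,0,1 for degrees 0…5.
(1 + 2y)^3 has coefficients 1,6,12,8,0,0,0,0,0,0,0 for degrees 0…10.
Multiplying by (2 - 2y + 3y^2) gives running coefficients 2,10,15,10,20,24,0,0,0,0,0 for degrees 0…10.
Multiplying by (1 + y + y^2 + y^3 + y^4 + y^5) gives running coefficients 2,12,27,37,57,81,79,69,54,44,24 for degrees 0…10.
Finally multiplying by (1 - y - 2y^2 + 3y^3), the product of all factors after the first has coefficients 2,10,11,-8,2,31,-5,-1,70,89,79 for degrees 0…10.
[y^10] = 1·79 + 1·(-1) + 1·31 = 109.

109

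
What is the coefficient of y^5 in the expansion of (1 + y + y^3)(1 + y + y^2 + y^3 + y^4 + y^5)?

(1 + y + y^3) has coefficients 1,1,0,1 for degrees 0…3.
(1 + y + y^2 + y^3 + y^4 + y^5) has coefficients 1,1,1,1,1,1 for degrees 0…5.
[y^5] = 1·1 + 1·1 + 1·1 = 3.

3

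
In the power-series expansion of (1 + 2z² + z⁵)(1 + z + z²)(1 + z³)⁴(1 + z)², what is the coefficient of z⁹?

79

(1 + 2z² + z⁵) has coefficients 1,0,2,0,0,1 for degrees 0…5.
(1 + z + z²) has coefficients 1,1,1,0,0,0,0,0,0,0 for degrees 0…9.
Multiplying by (1 + z³)⁴ gives running coefficients 1,1,1,4,4,4,6,6,6,4 for degrees 0…9.
Finally multiplying by (1 + z)², the product of all factors after the first has coefficients 1,3,4,7,13,16,18,22,24,22 for degrees 0…9.
[z⁹] = 1·22 + 2·22 + 1·13 = 79.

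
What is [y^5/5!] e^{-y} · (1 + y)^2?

-11

The EGF product rule gives c_5 = Σ_{k_1+k_2=5} C(5; k_1,k_2) · ∏ g_i(k_i), where e^{-y} gives (-1)^k; (1+y)^2 gives the falling factorial (2)_k.
g_1(k) for k = 0…5: 1, -1, 1, -1, 1, -1.
g_2(k) for k = 0…5: 1, 2, 2, 0, 0, 0.
c_5 = Σ_k C(5,k)·g_1(k)·g_2(5−k) = 10·(-1)·2 + 5·1·2 + 1·(-1)·1 = −20 + 10 − 1 = -11.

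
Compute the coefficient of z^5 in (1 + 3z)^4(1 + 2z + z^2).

(1 + 3z)^4 has coefficients 1,12,54,108,81 for degrees 0…4.
(1 + 2z + z^2) has coefficients 1,2,1,0,0,0 for degrees 0…5.
[z^5] = 1·0 + 12·0 + 54·0 + 108·1 + 81·2 = 270.

270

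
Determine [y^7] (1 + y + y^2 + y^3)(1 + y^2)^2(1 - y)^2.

2

(1 + y + y^2 + y^3) has coefficients 1,1,1,1 for degrees 0…3.
(1 + y^2)^2 has coefficients 1,0,2,0,1,0,0,0 for degrees 0…7.
Finally multiplying by (1 - y)^2, the product of all factors after the first has coefficients 1,-2,3,-4,3,-2,1,0 for degrees 0…7.
[y^7] = 1·0 + 1·1 + 1·(-2) + 1·3 = 2.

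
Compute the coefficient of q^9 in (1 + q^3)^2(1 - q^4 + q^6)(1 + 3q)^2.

(1 + q^3)^2 has coefficients 1,0,0,2,0,0,1 for degrees 0…6.
(1 - q^4 + q^6) has coefficients 1,0,0,0,-1,0,1,0,0,0 for degrees 0…9.
Finally multiplying by (1 + 3q)^2, the product of all factors after the first has coefficients 1,6,9,0,-1,-6,-8,6,9,0 for degrees 0…9.
[q^9] = 1·0 + 2·(-8) + 1·0 = -16.

-16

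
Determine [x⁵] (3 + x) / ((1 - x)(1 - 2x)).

220

The denominator gives the recurrence a_n = 3a_(n−1) − 2a_(n−2) for n ≥ 3; the numerator fixes a_0 = 3, a_1 = 10, a_2 = 24.
Iterating: 3, 10, 24, 52, 108, 220, so a_5 = 220.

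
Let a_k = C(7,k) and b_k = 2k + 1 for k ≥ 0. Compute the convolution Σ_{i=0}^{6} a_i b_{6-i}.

769

The convolution is the t^6 coefficient of A(t)B(t).
Σ = 1·13 + 7·11 + 21·9 + 35·7 + 35·5 + 21·3 + 7·1 = 769.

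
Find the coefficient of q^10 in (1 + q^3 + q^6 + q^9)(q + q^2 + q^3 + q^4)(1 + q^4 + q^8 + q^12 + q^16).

(1 + q^3 + q^6 + q^9) has coefficients 1,0,0,1,0,0,1,0,0,1 for degrees 0…9.
(q + q^2 + q^3 + q^4) has coefficients 0,1,1,1,1,0,0,0,0,0,0 for degrees 0…10.
Finally multiplying by (1 + q^4 + q^8 + q^12 + q^16), the product of all factors after the first has coefficients 0,1,1,1,1,1,1,1,1,1,1 for degrees 0…10.
[q^10] = 1·1 + 1·1 + 1·1 + 1·1 = 4.

4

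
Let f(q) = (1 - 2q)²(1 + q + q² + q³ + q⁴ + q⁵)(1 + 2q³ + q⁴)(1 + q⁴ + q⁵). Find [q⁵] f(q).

(1 - 2q)² has coefficients 1,-4,4 for degrees 0…2.
(1 + q + q² + q³ + q⁴ + q⁵) has coefficients 1,1,1,1,1,1 for degrees 0…5.
Multiplying by (1 + 2q³ + q⁴) gives running coefficients 1,1,1,3,4,4 for degrees 0…5.
Finally multiplying by (1 + q⁴ + q⁵), the product of all factors after the first has coefficients 1,1,1,3,5,6 for degrees 0…5.
[q⁵] = 1·6 − 4·5 + 4·3 = -2.

-2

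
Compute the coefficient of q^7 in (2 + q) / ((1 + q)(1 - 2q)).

213

Partial fractions give a closed form: a_n = (1/3)·(-1)^n + (5/3)·2^n.
At n = 7: a_7 = 213.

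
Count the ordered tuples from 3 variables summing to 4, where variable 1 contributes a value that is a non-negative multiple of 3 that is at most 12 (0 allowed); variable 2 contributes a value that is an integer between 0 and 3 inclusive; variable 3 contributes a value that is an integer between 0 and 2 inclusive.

The generating function for the choices is (1 + z^3 + z^6 + z^9 + z^12)·(1 + z + z^2 + z^3)·(1 + z + z^2); the count is [z^4].
(1 + z^3 + z^6 + z^9 + z^12) has coefficients 1,0,0,1,0 for degrees 0…4.
(1 + z + z^2 + z^3) has coefficients 1,1,1,1,0 for degrees 0…4.
Finally multiplying by (1 + z + z^2), the product of all factors after the first has coefficients 1,2,3,3,2 for degrees 0…4.
[z^4] = 1·2 + 1·2 = 4.

4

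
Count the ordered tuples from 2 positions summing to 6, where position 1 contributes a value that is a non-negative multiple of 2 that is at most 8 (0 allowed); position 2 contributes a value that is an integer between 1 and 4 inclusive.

The generating function for the choices is (1 + t² + t⁴ + t⁶ + t⁸)·(t + t² + t³ + t⁴); the count is [t⁶].
(1 + t² + t⁴ + t⁶ + t⁸) has coefficients 1,0,1,0,1,0,1 for degrees 0…6.
(t + t² + t³ + t⁴) has coefficients 0,1,1,1,1,0,0 for degrees 0…6.
[t⁶] = 1·0 + 1·1 + 1·1 + 1·0 = 2.

2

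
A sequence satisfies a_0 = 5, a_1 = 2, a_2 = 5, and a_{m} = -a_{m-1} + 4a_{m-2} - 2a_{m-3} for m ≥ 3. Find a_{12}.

The ordinary generating function has denominator 1 + x - 4x^2 + 2x^3.
Iterating the recurrence: a_0,…,a_{12} = 5, 2, 5, -7, 23, -61, 167, -457, 1247, -3409, 9311, -25441, 69503.

69503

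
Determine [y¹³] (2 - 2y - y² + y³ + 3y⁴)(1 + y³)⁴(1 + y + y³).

(2 - 2y - y² + y³ + 3y⁴) has coefficients 2,-2,-1,1,3 for degrees 0…4.
(1 + y³)⁴ has coefficients 1,0,0,4,0,0,6,0,0,4,0,0,1,0 for degrees 0…13.
Finally multiplying by (1 + y + y³), the product of all factors after the first has coefficients 1,1,0,5,4,0,10,6,0,10,4,0,5,1 for degrees 0…13.
[y¹³] = 2·1 − 2·5 − 1·0 + 1·4 + 3·10 = 26.

26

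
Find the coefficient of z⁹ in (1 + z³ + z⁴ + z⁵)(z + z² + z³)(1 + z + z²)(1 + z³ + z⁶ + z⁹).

(1 + z³ + z⁴ + z⁵) has coefficients 1,0,0,1,1,1 for degrees 0…5.
(z + z² + z³) has coefficients 0,1,1,1,0,0,0,0,0,0 for degrees 0…9.
Multiplying by (1 + z + z²) gives running coefficients 0,1,2,3,2,1,0,0,0,0 for degrees 0…9.
Finally multiplying by (1 + z³ + z⁶ + z⁹), the product of all factors after the first has coefficients 0,1,2,3,3,3,3,3,3,3 for degrees 0…9.
[z⁹] = 1·3 + 1·3 + 1·3 + 1·3 = 12.

12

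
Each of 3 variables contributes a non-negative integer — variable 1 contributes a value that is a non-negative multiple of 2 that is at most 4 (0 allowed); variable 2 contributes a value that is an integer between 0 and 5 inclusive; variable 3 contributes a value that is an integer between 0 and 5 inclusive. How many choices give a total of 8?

13

The generating function for the choices is (1 + q² + q⁴)·(1 + q + q² + q³ + q⁴ + q⁵)·(1 + q + q² + q³ + q⁴ + q⁵); the count is [q⁸].
(1 + q² + q⁴) has coefficients 1,0,1,0,1 for degrees 0…4.
(1 + q + q² + q³ + q⁴ + q⁵) has coefficients 1,1,1,1,1,1,0,0,0 for degrees 0…8.
Finally multiplying by (1 + q + q² + q³ + q⁴ + q⁵), the product of all factors after the first has coefficients 1,2,3,4,5,6,5,4,3 for degrees 0…8.
[q⁸] = 1·3 + 1·5 + 1·5 = 13.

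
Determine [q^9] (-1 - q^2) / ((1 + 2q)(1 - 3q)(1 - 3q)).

The denominator gives the recurrence a_n = 4a_(n−1) + 3a_(n−2) − 18a_(n−3) for n ≥ 3; the numerator fixes a_0 = -1, a_1 = -4, a_2 = -20.
Iterating: -1, -4, -20, -74, -284, -998, -3512, -11930, -40292, -133742, so a_9 = -133742.

-133742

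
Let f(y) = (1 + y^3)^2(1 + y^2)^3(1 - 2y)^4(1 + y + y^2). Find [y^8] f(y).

(1 + y^3)^2 has coefficients 1,0,0,2,0,0,1 for degrees 0…6.
(1 + y^2)^3 has coefficients 1,0,3,0,3,0,1,0,0 for degrees 0…8.
Multiplying by (1 - 2y)^4 gives running coefficients 1,-8,27,-56,91,-120,121,-104,72 for degrees 0…8.
Finally multiplying by (1 + y + y^2), the product of all factors after the first has coefficients 1,-7,20,-37,62,-85,92,-103,89 for degrees 0…8.
[y^8] = 1·89 + 2·(-85) + 1·20 = -61.

-61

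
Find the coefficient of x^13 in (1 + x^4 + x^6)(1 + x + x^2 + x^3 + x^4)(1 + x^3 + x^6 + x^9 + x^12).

(1 + x^4 + x^6) has coefficients 1,0,0,0,1,0,1 for degrees 0…6.
(1 + x + x^2 + x^3 + x^4) has coefficients 1,1,1,1,1,0,0,0,0,0,0,0,0,0 for degrees 0…13.
Finally multiplying by (1 + x^3 + x^6 + x^9 + x^12), the product of all factors after the first has coefficients 1,1,1,2,2,1,2,2,1,2,2,1,2,2 for degrees 0…13.
[x^13] = 1·2 + 1·2 + 1·2 = 6.

6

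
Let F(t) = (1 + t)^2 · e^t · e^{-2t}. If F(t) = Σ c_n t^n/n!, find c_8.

The EGF product rule gives c_8 = Σ_{k_1+k_2+k_3=8} C(8; k_1,k_2,k_3) · ∏ g_i(k_i), where (1+t)^2 gives the falling factorial (2)_k; e^t gives (1)^k; e^{-2t} gives (-2)^k.
g_1(k) for k = 0…8: 1, 2, 2, 0, 0, 0, 0, 0, 0.
g_2(k) for k = 0…8: 1, 1, 1, 1, 1, 1, 1, 1, 1.
g_3(k) for k = 0…8: 1, -2, 4, -8, 16, -32, 64, -128, 256.
First combine the last two factors: h(k) = Σ_j C(k,j)·g_2(j)·g_3(k−j) for k = 0…8: 1, -1, 1, -1, 1, -1, 1, -1, 1.
c_8 = Σ_k C(8,k)·g_1(k)·h(8−k) = 1·1·1 + 8·2·(-1) + 28·2·1 = 1 − 16 + 56 = 41.

41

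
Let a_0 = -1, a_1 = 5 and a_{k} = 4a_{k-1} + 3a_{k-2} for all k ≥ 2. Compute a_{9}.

The ordinary generating function has denominator 1 - 4y - 3y^2.
Iterating the recurrence: a_0,…,a_{9} = -1, 5, 17, 83, 383, 1781, 8273, 38435, 178559, 829541.

829541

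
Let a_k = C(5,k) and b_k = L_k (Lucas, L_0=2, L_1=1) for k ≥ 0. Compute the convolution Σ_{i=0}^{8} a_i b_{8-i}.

521

Write out a_i and b_{8-i} for i = 0,…,8 and sum the products.
Σ = 1·47 + 5·29 + 10·18 + 10·11 + 5·7 + 1·4 + 0·3 + 0·1 + 0·2 = 521.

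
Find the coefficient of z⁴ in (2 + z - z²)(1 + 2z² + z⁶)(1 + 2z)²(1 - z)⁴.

(2 + z - z²) has coefficients 2,1,-1 for degrees 0…2.
(1 + 2z² + z⁶) has coefficients 1,0,2,0,0 for degrees 0…4.
Multiplying by (1 + 2z)² gives running coefficients 1,4,6,8,8 for degrees 0…4.
Finally multiplying by (1 - z)⁴, the product of all factors after the first has coefficients 1,0,-4,4,-3 for degrees 0…4.
[z⁴] = 2·(-3) + 1·4 − 1·(-4) = 2.

2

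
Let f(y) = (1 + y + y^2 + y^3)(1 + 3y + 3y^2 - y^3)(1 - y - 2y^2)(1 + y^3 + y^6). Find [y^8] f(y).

-12

(1 + y + y^2 + y^3) has coefficients 1,1,1,1 for degrees 0…3.
(1 + 3y + 3y^2 - y^3) has coefficients 1,3,3,-1,0,0,0,0,0 for degrees 0…8.
Multiplying by (1 - y - 2y^2) gives running coefficients 1,2,-2,-10,-5,2,0,0,0 for degrees 0…8.
Finally multiplying by (1 + y^3 + y^6), the product of all factors after the first has coefficients 1,2,-2,-9,-3,0,-9,-3,0 for degrees 0…8.
[y^8] = 1·0 + 1·(-3) + 1·(-9) + 1·0 = -12.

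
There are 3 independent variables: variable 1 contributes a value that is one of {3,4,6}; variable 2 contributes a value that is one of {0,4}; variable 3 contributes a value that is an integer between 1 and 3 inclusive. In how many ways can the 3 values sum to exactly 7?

2

The generating function for the choices is (z^3 + z^4 + z^6)·(1 + z^4)·(z + z^2 + z^3); the count is [z^7].
(z^3 + z^4 + z^6) has coefficients 0,0,0,1,1,0,1 for degrees 0…6.
(1 + z^4) has coefficients 1,0,0,0,1,0,0,0 for degrees 0…7.
Finally multiplying by (z + z^2 + z^3), the product of all factors after the first has coefficients 0,1,1,1,0,1,1,1 for degrees 0…7.
[z^7] = 1·0 + 1·1 + 1·1 = 2.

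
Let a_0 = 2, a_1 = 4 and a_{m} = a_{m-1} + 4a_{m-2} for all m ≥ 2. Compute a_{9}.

8188

The ordinary generating function has denominator 1 - t - 4t^2.
Iterating the recurrence: a_0,…,a_{9} = 2, 4, 12, 28, 76, 188, 492, 1244, 3212, 8188.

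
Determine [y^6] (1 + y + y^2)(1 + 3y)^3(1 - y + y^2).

27

(1 + y + y^2) has coefficients 1,1,1 for degrees 0…2.
(1 + 3y)^3 has coefficients 1,9,27,27,0,0,0 for degrees 0…6.
Finally multiplying by (1 - y + y^2), the product of all factors after the first has coefficients 1,8,19,9,0,27,0 for degrees 0…6.
[y^6] = 1·0 + 1·27 + 1·0 = 27.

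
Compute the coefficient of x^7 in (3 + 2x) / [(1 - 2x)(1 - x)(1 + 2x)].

425

The denominator gives the recurrence a_n = a_(n−1) + 4a_(n−2) − 4a_(n−3) for n ≥ 3; the numerator fixes a_0 = 3, a_1 = 5, a_2 = 17.
Iterating: 3, 5, 17, 25, 73, 105, 297, 425, so a_7 = 425.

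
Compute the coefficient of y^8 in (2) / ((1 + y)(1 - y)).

The denominator gives the recurrence a_n = a_(n−2) for n ≥ 3; the numerator fixes a_0 = 2, a_1 = 0, a_2 = 2.
Iterating: 2, 0, 2, 0, 2, 0, 2, 0, 2, so a_8 = 2.

2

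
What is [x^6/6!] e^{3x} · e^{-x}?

The EGF product rule gives c_6 = Σ_{k_1+k_2=6} C(6; k_1,k_2) · ∏ g_i(k_i), where e^{3x} gives (3)^k; e^{-x} gives (-1)^k.
g_1(k) for k = 0…6: 1, 3, 9, 27, 81, 243, 729.
g_2(k) for k = 0…6: 1, -1, 1, -1, 1, -1, 1.
c_6 = Σ_k C(6,k)·g_1(k)·g_2(6−k) = 1·1·1 + 6·3·(-1) + 15·9·1 + 20·27·(-1) + 15·81·1 + 6·243·(-1) + 1·729·1 = 1 − 18 + 135 − 540 + 1215 − 1458 + 729 = 64.

64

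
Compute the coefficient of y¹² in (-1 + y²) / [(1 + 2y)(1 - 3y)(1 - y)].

-425972

The denominator gives the recurrence a_n = 2a_(n−1) + 5a_(n−2) − 6a_(n−3) for n ≥ 3; the numerator fixes a_0 = -1, a_1 = -2, a_2 = -8.
Iterating: -1, -2, -8, -20, -68, -188, -596, -1724, -5300, -15644, -47444, -141308, -425972, so a_12 = -425972.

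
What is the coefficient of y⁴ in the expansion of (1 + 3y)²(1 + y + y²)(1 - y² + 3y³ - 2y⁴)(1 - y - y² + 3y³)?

(1 + 3y)² has coefficients 1,6,9 for degrees 0…2.
(1 + y + y²) has coefficients 1,1,1,0,0 for degrees 0…4.
Multiplying by (1 - y² + 3y³ - 2y⁴) gives running coefficients 1,1,0,2,0 for degrees 0…4.
Finally multiplying by (1 - y - y² + 3y³), the product of all factors after the first has coefficients 1,0,-2,4,1 for degrees 0…4.
[y⁴] = 1·1 + 6·4 + 9·(-2) = 7.

7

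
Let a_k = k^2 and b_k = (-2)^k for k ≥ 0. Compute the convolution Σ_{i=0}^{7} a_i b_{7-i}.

29

Write out a_i and b_{7-i} for i = 0,…,7 and sum the products.
Σ = 0·(-128) + 1·64 + 4·(-32) + 9·16 + 16·(-8) + 25·4 + 36·(-2) + 49·1 = 29.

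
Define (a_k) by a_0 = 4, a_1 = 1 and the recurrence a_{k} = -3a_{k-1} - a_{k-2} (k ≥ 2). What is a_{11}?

44771

The ordinary generating function has denominator 1 + 3t + t^2.
Iterating the recurrence: a_0,…,a_{11} = 4, 1, -7, 20, -53, 139, -364, 953, -2495, 6532, -17101, 44771.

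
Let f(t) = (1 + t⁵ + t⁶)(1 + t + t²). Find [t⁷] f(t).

(1 + t⁵ + t⁶) has coefficients 1,0,0,0,0,1,1 for degrees 0…6.
(1 + t + t²) has coefficients 1,1,1,0,0,0,0,0 for degrees 0…7.
[t⁷] = 1·0 + 1·1 + 1·1 = 2.

2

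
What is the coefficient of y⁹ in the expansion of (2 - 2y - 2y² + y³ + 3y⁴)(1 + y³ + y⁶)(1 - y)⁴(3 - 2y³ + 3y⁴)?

(2 - 2y - 2y² + y³ + 3y⁴) has coefficients 2,-2,-2,1,3 for degrees 0…4.
(1 + y³ + y⁶) has coefficients 1,0,0,1,0,0,1,0,0,0 for degrees 0…9.
Multiplying by (1 - y)⁴ gives running coefficients 1,-4,6,-3,-3,6,-3,-3,6,-4 for degrees 0…9.
Finally multiplying by (3 - 2y³ + 3y⁴), the product of all factors after the first has coefficients 3,-12,18,-11,2,-6,15,-12,-3,12 for degrees 0…9.
[y⁹] = 2·12 − 2·(-3) − 2·(-12) + 1·15 + 3·(-6) = 51.

51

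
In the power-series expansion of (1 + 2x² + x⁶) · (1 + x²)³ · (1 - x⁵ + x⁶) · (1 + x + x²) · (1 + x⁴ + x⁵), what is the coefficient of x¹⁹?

(1 + 2x² + x⁶) has coefficients 1,0,2,0,0,0,1 for degrees 0…6.
(1 + x²)³ has coefficients 1,0,3,0,3,0,1,0,0,0,0,0,0,0,0,0,0,0,0,0 for degrees 0…19.
Multiplying by (1 - x⁵ + x⁶) gives running coefficients 1,0,3,0,3,-1,2,-3,3,-3,3,-1,1,0,0,0,0,0,0,0 for degrees 0…19.
Multiplying by (1 + x + x²) gives running coefficients 1,1,4,3,6,2,4,-2,2,-3,3,-1,3,0,1,0,0,0,0,0 for degrees 0…19.
Finally multiplying by (1 + x⁴ + x⁵), the product of all factors after the first has coefficients 1,1,4,3,7,4,9,5,11,5,9,1,3,-1,1,2,2,3,1,1 for degrees 0…19.
[x¹⁹] = 1·1 + 2·3 + 1·(-1) = 6.

6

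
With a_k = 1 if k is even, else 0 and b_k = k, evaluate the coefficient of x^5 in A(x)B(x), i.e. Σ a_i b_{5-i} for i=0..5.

9

The convolution is the x^5 coefficient of A(x)B(x).
Σ = 1·5 + 0·4 + 1·3 + 0·2 + 1·1 + 0·0 = 9.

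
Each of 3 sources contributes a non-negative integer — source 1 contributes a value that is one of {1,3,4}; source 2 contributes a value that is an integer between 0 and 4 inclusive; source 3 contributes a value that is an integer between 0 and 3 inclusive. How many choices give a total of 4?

7

The generating function for the choices is (t + t³ + t⁴)·(1 + t + t² + t³ + t⁴)·(1 + t + t² + t³); the count is [t⁴].
(t + t³ + t⁴) has coefficients 0,1,0,1,1 for degrees 0…4.
(1 + t + t² + t³ + t⁴) has coefficients 1,1,1,1,1 for degrees 0…4.
Finally multiplying by (1 + t + t² + t³), the product of all factors after the first has coefficients 1,2,3,4,4 for degrees 0…4.
[t⁴] = 1·4 + 1·2 + 1·1 = 7.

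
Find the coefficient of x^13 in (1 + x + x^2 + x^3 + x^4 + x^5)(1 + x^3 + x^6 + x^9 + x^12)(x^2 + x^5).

4

(1 + x + x^2 + x^3 + x^4 + x^5) has coefficients 1,1,1,1,1,1 for degrees 0…5.
(1 + x^3 + x^6 + x^9 + x^12) has coefficients 1,0,0,1,0,0,1,0,0,1,0,0,1,0 for degrees 0…13.
Finally multiplying by (x^2 + x^5), the product of all factors after the first has coefficients 0,0,1,0,0,2,0,0,2,0,0,2,0,0 for degrees 0…13.
[x^13] = 1·0 + 1·0 + 1·2 + 1·0 + 1·0 + 1·2 = 4.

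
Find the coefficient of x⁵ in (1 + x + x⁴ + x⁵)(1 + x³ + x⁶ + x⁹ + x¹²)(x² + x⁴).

(1 + x + x⁴ + x⁵) has coefficients 1,1,0,0,1,1 for degrees 0…5.
(1 + x³ + x⁶ + x⁹ + x¹²) has coefficients 1,0,0,1,0,0 for degrees 0…5.
Finally multiplying by (x² + x⁴), the product of all factors after the first has coefficients 0,0,1,0,1,1 for degrees 0…5.
[x⁵] = 1·1 + 1·1 + 1·0 + 1·0 = 2.

2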